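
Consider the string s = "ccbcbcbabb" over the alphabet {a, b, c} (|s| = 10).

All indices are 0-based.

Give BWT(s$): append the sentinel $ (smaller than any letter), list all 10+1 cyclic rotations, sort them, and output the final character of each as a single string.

rank  rotation     last
    0  $ccbcbcbabb  b
    1  abb$ccbcbcb  b
    2  b$ccbcbcbab  b
    3  babb$ccbcbc  c
    4  bb$ccbcbcba  a
    5  bcbabb$ccbc  c
    6  bcbcbabb$cc  c
    7  cbabb$ccbcb  b
    8  cbcbabb$ccb  b
    9  cbcbcbabb$c  c
   10  ccbcbcbabb$  $

bbbcaccbbc$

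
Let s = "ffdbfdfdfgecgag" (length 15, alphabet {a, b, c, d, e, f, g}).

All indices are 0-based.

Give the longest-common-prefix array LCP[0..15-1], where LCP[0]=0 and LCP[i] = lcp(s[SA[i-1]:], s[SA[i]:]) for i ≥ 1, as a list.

[0, 0, 0, 0, 1, 2, 0, 0, 2, 3, 1, 1, 0, 1, 1]

rank→(start, suffix):
  0 → (13, 'ag')
  1 → (3, 'bfdfdfgecgag')
  2 → (11, 'cgag')
  3 → (2, 'dbfdfdfgecgag')
  4 → (5, 'dfdfgecgag')
  5 → (7, 'dfgecgag')
  6 → (10, 'ecgag')
  7 → (1, 'fdbfdfdfgecgag')
  8 → (4, 'fdfdfgecgag')
  9 → (6, 'fdfgecgag')
  10 → (0, 'ffdbfdfdfgecgag')
  11 → (8, 'fgecgag')
  12 → (14, 'g')
  13 → (12, 'gag')
  14 → (9, 'gecgag')

SA = [13, 3, 11, 2, 5, 7, 10, 1, 4, 6, 0, 8, 14, 12, 9]
[i] adj suffixes → lcp
  [1] 13/3 → 0 ('')
  [2] 3/11 → 0 ('')
  [3] 11/2 → 0 ('')
  [4] 2/5 → 1 ('d')
  [5] 5/7 → 2 ('df')
  [6] 7/10 → 0 ('')
  [7] 10/1 → 0 ('')
  [8] 1/4 → 2 ('fd')
  [9] 4/6 → 3 ('fdf')
  [10] 6/0 → 1 ('f')
  [11] 0/8 → 1 ('f')
  [12] 8/14 → 0 ('')
  [13] 14/12 → 1 ('g')
  [14] 12/9 → 1 ('g')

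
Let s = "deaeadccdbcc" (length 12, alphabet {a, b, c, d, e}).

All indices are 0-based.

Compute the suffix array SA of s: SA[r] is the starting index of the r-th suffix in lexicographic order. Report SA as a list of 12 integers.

[4, 2, 9, 11, 10, 6, 7, 8, 5, 0, 3, 1]

rank→(start, suffix):
  0 → (4, 'adccdbcc')
  1 → (2, 'aeadccdbcc')
  2 → (9, 'bcc')
  3 → (11, 'c')
  4 → (10, 'cc')
  5 → (6, 'ccdbcc')
  6 → (7, 'cdbcc')
  7 → (8, 'dbcc')
  8 → (5, 'dccdbcc')
  9 → (0, 'deaeadccdbcc')
  10 → (3, 'eadccdbcc')
  11 → (1, 'eaeadccdbcc')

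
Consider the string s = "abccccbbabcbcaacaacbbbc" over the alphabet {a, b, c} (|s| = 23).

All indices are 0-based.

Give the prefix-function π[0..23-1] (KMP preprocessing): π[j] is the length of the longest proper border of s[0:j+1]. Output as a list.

π[0] = 0
j=1 s[j]='b': π[1]=0 (border '')
j=2 s[j]='c': π[2]=0 (border '')
j=3 s[j]='c': π[3]=0 (border '')
j=4 s[j]='c': π[4]=0 (border '')
j=5 s[j]='c': π[5]=0 (border '')
j=6 s[j]='b': π[6]=0 (border '')
j=7 s[j]='b': π[7]=0 (border '')
j=8 s[j]='a': π[8]=1 (border 'a')
j=9 s[j]='b': π[9]=2 (border 'ab')
j=10 s[j]='c': π[10]=3 (border 'abc')
j=11 s[j]='b': k: 3→0; π[11]=0 (border '')
j=12 s[j]='c': π[12]=0 (border '')
j=13 s[j]='a': π[13]=1 (border 'a')
j=14 s[j]='a': k: 1→0; π[14]=1 (border 'a')
j=15 s[j]='c': k: 1→0; π[15]=0 (border '')
j=16 s[j]='a': π[16]=1 (border 'a')
j=17 s[j]='a': k: 1→0; π[17]=1 (border 'a')
j=18 s[j]='c': k: 1→0; π[18]=0 (border '')
j=19 s[j]='b': π[19]=0 (border '')
j=20 s[j]='b': π[20]=0 (border '')
j=21 s[j]='b': π[21]=0 (border '')
j=22 s[j]='c': π[22]=0 (border '')

[0, 0, 0, 0, 0, 0, 0, 0, 1, 2, 3, 0, 0, 1, 1, 0, 1, 1, 0, 0, 0, 0, 0]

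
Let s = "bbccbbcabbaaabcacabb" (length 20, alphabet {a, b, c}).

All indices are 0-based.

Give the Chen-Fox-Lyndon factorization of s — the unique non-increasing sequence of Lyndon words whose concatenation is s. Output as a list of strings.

["bbcc", "bbc", "abb", "aaabcacabb"]

emit factor 1: 'bbcc' (i=0, period=4)
emit factor 2: 'bbc' (i=4, period=3)
emit factor 3: 'abb' (i=7, period=3)
emit factor 4: 'aaabcacabb' (i=10, period=10)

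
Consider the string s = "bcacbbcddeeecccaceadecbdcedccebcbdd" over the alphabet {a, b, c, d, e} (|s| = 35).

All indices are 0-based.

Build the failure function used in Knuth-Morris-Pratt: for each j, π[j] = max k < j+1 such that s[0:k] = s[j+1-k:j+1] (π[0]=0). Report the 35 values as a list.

π[0] = 0
j=1 s[j]='c': π[1]=0 (border '')
j=2 s[j]='a': π[2]=0 (border '')
j=3 s[j]='c': π[3]=0 (border '')
j=4 s[j]='b': π[4]=1 (border 'b')
j=5 s[j]='b': k: 1→0; π[5]=1 (border 'b')
j=6 s[j]='c': π[6]=2 (border 'bc')
j=7 s[j]='d': k: 2→0; π[7]=0 (border '')
j=8 s[j]='d': π[8]=0 (border '')
j=9 s[j]='e': π[9]=0 (border '')
j=10 s[j]='e': π[10]=0 (border '')
j=11 s[j]='e': π[11]=0 (border '')
j=12 s[j]='c': π[12]=0 (border '')
j=13 s[j]='c': π[13]=0 (border '')
j=14 s[j]='c': π[14]=0 (border '')
j=15 s[j]='a': π[15]=0 (border '')
j=16 s[j]='c': π[16]=0 (border '')
j=17 s[j]='e': π[17]=0 (border '')
j=18 s[j]='a': π[18]=0 (border '')
j=19 s[j]='d': π[19]=0 (border '')
j=20 s[j]='e': π[20]=0 (border '')
j=21 s[j]='c': π[21]=0 (border '')
j=22 s[j]='b': π[22]=1 (border 'b')
j=23 s[j]='d': k: 1→0; π[23]=0 (border '')
j=24 s[j]='c': π[24]=0 (border '')
j=25 s[j]='e': π[25]=0 (border '')
j=26 s[j]='d': π[26]=0 (border '')
j=27 s[j]='c': π[27]=0 (border '')
j=28 s[j]='c': π[28]=0 (border '')
j=29 s[j]='e': π[29]=0 (border '')
j=30 s[j]='b': π[30]=1 (border 'b')
j=31 s[j]='c': π[31]=2 (border 'bc')
j=32 s[j]='b': k: 2→0; π[32]=1 (border 'b')
j=33 s[j]='d': k: 1→0; π[33]=0 (border '')
j=34 s[j]='d': π[34]=0 (border '')

[0, 0, 0, 0, 1, 1, 2, 0, 0, 0, 0, 0, 0, 0, 0, 0, 0, 0, 0, 0, 0, 0, 1, 0, 0, 0, 0, 0, 0, 0, 1, 2, 1, 0, 0]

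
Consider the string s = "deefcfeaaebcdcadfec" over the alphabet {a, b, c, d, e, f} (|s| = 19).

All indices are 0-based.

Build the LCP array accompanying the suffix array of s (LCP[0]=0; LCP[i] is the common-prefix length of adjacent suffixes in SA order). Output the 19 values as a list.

rank→(start, suffix):
  0 → (7, 'aaebcdcadfec')
  1 → (14, 'adfec')
  2 → (8, 'aebcdcadfec')
  3 → (10, 'bcdcadfec')
  4 → (18, 'c')
  5 → (13, 'cadfec')
  6 → (11, 'cdcadfec')
  7 → (4, 'cfeaaebcdcadfec')
  8 → (12, 'dcadfec')
  9 → (0, 'deefcfeaaebcdcadfec')
  10 → (15, 'dfec')
  11 → (6, 'eaaebcdcadfec')
  12 → (9, 'ebcdcadfec')
  13 → (17, 'ec')
  14 → (1, 'eefcfeaaebcdcadfec')
  15 → (2, 'efcfeaaebcdcadfec')
  16 → (3, 'fcfeaaebcdcadfec')
  17 → (5, 'feaaebcdcadfec')
  18 → (16, 'fec')

SA = [7, 14, 8, 10, 18, 13, 11, 4, 12, 0, 15, 6, 9, 17, 1, 2, 3, 5, 16]
i: (SA[i-1],SA[i]) lcp shared
  1: (7,14) 1 'a'
  2: (14,8) 1 'a'
  3: (8,10) 0 ''
  4: (10,18) 0 ''
  5: (18,13) 1 'c'
  6: (13,11) 1 'c'
  7: (11,4) 1 'c'
  8: (4,12) 0 ''
  9: (12,0) 1 'd'
  10: (0,15) 1 'd'
  11: (15,6) 0 ''
  12: (6,9) 1 'e'
  13: (9,17) 1 'e'
  14: (17,1) 1 'e'
  15: (1,2) 1 'e'
  16: (2,3) 0 ''
  17: (3,5) 1 'f'
  18: (5,16) 2 'fe'

[0, 1, 1, 0, 0, 1, 1, 1, 0, 1, 1, 0, 1, 1, 1, 1, 0, 1, 2]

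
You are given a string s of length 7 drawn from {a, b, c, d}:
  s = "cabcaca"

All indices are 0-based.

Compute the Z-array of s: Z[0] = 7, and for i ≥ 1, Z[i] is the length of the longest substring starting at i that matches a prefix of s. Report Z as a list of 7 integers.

[7, 0, 0, 2, 0, 2, 0]

Z[0]=7
i=1: outside box; Z[1]=0
i=2: outside box; Z[2]=0
i=3: outside box; Z[3]=2 extend→box=[3,5)
i=4: min(r-i=1, Z[1]=0)=0; Z[4]=0
i=5: outside box; Z[5]=2 extend→box=[5,7)
i=6: min(r-i=1, Z[1]=0)=0; Z[6]=0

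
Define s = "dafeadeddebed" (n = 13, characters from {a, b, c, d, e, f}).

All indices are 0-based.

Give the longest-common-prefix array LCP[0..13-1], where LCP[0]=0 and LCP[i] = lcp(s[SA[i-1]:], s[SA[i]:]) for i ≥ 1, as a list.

rank→(start, suffix):
  0 → (4, 'adeddebed')
  1 → (1, 'afeadeddebed')
  2 → (10, 'bed')
  3 → (12, 'd')
  4 → (0, 'dafeadeddebed')
  5 → (7, 'ddebed')
  6 → (8, 'debed')
  7 → (5, 'deddebed')
  8 → (3, 'eadeddebed')
  9 → (9, 'ebed')
  10 → (11, 'ed')
  11 → (6, 'eddebed')
  12 → (2, 'feadeddebed')

SA = [4, 1, 10, 12, 0, 7, 8, 5, 3, 9, 11, 6, 2]
rank  pair      lcp
   1  s[4:],s[1:]  1  'a'
   2  s[1:],s[10:]  0  ''
   3  s[10:],s[12:]  0  ''
   4  s[12:],s[0:]  1  'd'
   5  s[0:],s[7:]  1  'd'
   6  s[7:],s[8:]  1  'd'
   7  s[8:],s[5:]  2  'de'
   8  s[5:],s[3:]  0  ''
   9  s[3:],s[9:]  1  'e'
  10  s[9:],s[11:]  1  'e'
  11  s[11:],s[6:]  2  'ed'
  12  s[6:],s[2:]  0  ''

[0, 1, 0, 0, 1, 1, 1, 2, 0, 1, 1, 2, 0]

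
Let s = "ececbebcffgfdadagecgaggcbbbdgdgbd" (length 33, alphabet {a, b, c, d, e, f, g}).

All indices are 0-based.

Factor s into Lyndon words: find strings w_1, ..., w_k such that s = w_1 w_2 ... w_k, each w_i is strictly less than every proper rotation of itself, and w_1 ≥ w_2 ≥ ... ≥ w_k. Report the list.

["e", "ce", "c", "be", "bcffgfd", "adagecgaggcbbbdgdgbd"]

emit factor 1: 'e' (i=0, period=1)
emit factor 2: 'ce' (i=1, period=2)
emit factor 3: 'c' (i=3, period=1)
emit factor 4: 'be' (i=4, period=2)
emit factor 5: 'bcffgfd' (i=6, period=7)
emit factor 6: 'adagecgaggcbbbdgdgbd' (i=13, period=20)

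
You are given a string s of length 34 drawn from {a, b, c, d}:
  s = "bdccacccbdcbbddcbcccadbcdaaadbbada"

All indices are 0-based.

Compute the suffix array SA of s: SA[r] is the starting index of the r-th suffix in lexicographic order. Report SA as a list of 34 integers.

sorted suffixes:
  #0 SA[0]=33  'a'
  #1 SA[1]=25  'aaadbbada'
  #2 SA[2]=26  'aadbbada'
  #3 SA[3]=4  'acccbdcbbddcbcccadbcdaaadbbada'
  #4 SA[4]=31  'ada'
  #5 SA[5]=27  'adbbada'
  #6 SA[6]=20  'adbcdaaadbbada'
  #7 SA[7]=30  'bada'
  #8 SA[8]=29  'bbada'
  #9 SA[9]=11  'bbddcbcccadbcdaaadbbada'
  #10 SA[10]=16  'bcccadbcdaaadbbada'
  #11 SA[11]=22  'bcdaaadbbada'
  #12 SA[12]=8  'bdcbbddcbcccadbcdaaadbbada'
  #13 SA[13]=0  'bdccacccbdcbbddcbcccadbcdaaadbbada'
  #14 SA[14]=12  'bddcbcccadbcdaaadbbada'
  #15 SA[15]=3  'cacccbdcbbddcbcccadbcdaaadbbada'
  #16 SA[16]=19  'cadbcdaaadbbada'
  #17 SA[17]=10  'cbbddcbcccadbcdaaadbbada'
  #18 SA[18]=15  'cbcccadbcdaaadbbada'
  #19 SA[19]=7  'cbdcbbddcbcccadbcdaaadbbada'
  #20 SA[20]=2  'ccacccbdcbbddcbcccadbcdaaadbbada'
  #21 SA[21]=18  'ccadbcdaaadbbada'
  #22 SA[22]=6  'ccbdcbbddcbcccadbcdaaadbbada'
  #23 SA[23]=17  'cccadbcdaaadbbada'
  #24 SA[24]=5  'cccbdcbbddcbcccadbcdaaadbbada'
  #25 SA[25]=23  'cdaaadbbada'
  #26 SA[26]=32  'da'
  #27 SA[27]=24  'daaadbbada'
  #28 SA[28]=28  'dbbada'
  #29 SA[29]=21  'dbcdaaadbbada'
  #30 SA[30]=9  'dcbbddcbcccadbcdaaadbbada'
  #31 SA[31]=14  'dcbcccadbcdaaadbbada'
  #32 SA[32]=1  'dccacccbdcbbddcbcccadbcdaaadbbada'
  #33 SA[33]=13  'ddcbcccadbcdaaadbbada'

[33, 25, 26, 4, 31, 27, 20, 30, 29, 11, 16, 22, 8, 0, 12, 3, 19, 10, 15, 7, 2, 18, 6, 17, 5, 23, 32, 24, 28, 21, 9, 14, 1, 13]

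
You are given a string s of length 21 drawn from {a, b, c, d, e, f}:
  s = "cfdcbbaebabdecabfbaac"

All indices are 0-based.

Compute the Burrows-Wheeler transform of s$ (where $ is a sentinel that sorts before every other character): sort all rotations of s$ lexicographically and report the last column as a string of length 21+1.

rank  rotation                last
    0  $cfdcbbaebabdecabfbaac  c
    1  aac$cfdcbbaebabdecabfb  b
    2  abdecabfbaac$cfdcbbaeb  b
    3  abfbaac$cfdcbbaebabdec  c
    4  ac$cfdcbbaebabdecabfba  a
    5  aebabdecabfbaac$cfdcbb  b
    6  baac$cfdcbbaebabdecabf  f
    7  babdecabfbaac$cfdcbbae  e
    8  baebabdecabfbaac$cfdcb  b
    9  bbaebabdecabfbaac$cfdc  c
   10  bdecabfbaac$cfdcbbaeba  a
   11  bfbaac$cfdcbbaebabdeca  a
   12  c$cfdcbbaebabdecabfbaa  a
   13  cabfbaac$cfdcbbaebabde  e
   14  cbbaebabdecabfbaac$cfd  d
   15  cfdcbbaebabdecabfbaac$  $
   16  dcbbaebabdecabfbaac$cf  f
   17  decabfbaac$cfdcbbaebab  b
   18  ebabdecabfbaac$cfdcbba  a
   19  ecabfbaac$cfdcbbaebabd  d
   20  fbaac$cfdcbbaebabdecab  b
   21  fdcbbaebabdecabfbaac$c  c

cbbcabfebcaaaed$fbadbc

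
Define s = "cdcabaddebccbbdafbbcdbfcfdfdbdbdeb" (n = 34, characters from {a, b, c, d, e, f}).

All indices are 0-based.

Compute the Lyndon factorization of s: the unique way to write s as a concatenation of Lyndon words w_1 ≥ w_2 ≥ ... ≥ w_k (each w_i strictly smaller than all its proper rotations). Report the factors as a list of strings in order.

emit factor 1: 'cd' (i=0, period=2)
emit factor 2: 'c' (i=2, period=1)
emit factor 3: 'abaddebccbbdafbbcdbfcfdfdbdbdeb' (i=3, period=31)

["cd", "c", "abaddebccbbdafbbcdbfcfdfdbdbdeb"]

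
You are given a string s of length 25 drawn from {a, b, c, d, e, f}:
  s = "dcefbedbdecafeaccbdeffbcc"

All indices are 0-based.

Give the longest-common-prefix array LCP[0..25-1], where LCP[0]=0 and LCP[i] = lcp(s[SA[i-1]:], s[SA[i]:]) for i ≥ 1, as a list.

[0, 1, 0, 1, 3, 1, 0, 1, 1, 1, 2, 1, 0, 1, 1, 2, 0, 1, 1, 1, 2, 0, 2, 1, 1]

rank→(start, suffix):
  0 → (14, 'accbdeffbcc')
  1 → (11, 'afeaccbdeffbcc')
  2 → (22, 'bcc')
  3 → (7, 'bdecafeaccbdeffbcc')
  4 → (17, 'bdeffbcc')
  5 → (4, 'bedbdecafeaccbdeffbcc')
  6 → (24, 'c')
  7 → (10, 'cafeaccbdeffbcc')
  8 → (16, 'cbdeffbcc')
  9 → (23, 'cc')
  10 → (15, 'ccbdeffbcc')
  11 → (1, 'cefbedbdecafeaccbdeffbcc')
  12 → (6, 'dbdecafeaccbdeffbcc')
  13 → (0, 'dcefbedbdecafeaccbdeffbcc')
  14 → (8, 'decafeaccbdeffbcc')
  15 → (18, 'deffbcc')
  16 → (13, 'eaccbdeffbcc')
  17 → (9, 'ecafeaccbdeffbcc')
  18 → (5, 'edbdecafeaccbdeffbcc')
  19 → (2, 'efbedbdecafeaccbdeffbcc')
  20 → (19, 'effbcc')
  21 → (21, 'fbcc')
  22 → (3, 'fbedbdecafeaccbdeffbcc')
  23 → (12, 'feaccbdeffbcc')
  24 → (20, 'ffbcc')

SA = [14, 11, 22, 7, 17, 4, 24, 10, 16, 23, 15, 1, 6, 0, 8, 18, 13, 9, 5, 2, 19, 21, 3, 12, 20]
[i] adj suffixes → lcp
  [1] 14/11 → 1 ('a')
  [2] 11/22 → 0 ('')
  [3] 22/7 → 1 ('b')
  [4] 7/17 → 3 ('bde')
  [5] 17/4 → 1 ('b')
  [6] 4/24 → 0 ('')
  [7] 24/10 → 1 ('c')
  [8] 10/16 → 1 ('c')
  [9] 16/23 → 1 ('c')
  [10] 23/15 → 2 ('cc')
  [11] 15/1 → 1 ('c')
  [12] 1/6 → 0 ('')
  [13] 6/0 → 1 ('d')
  [14] 0/8 → 1 ('d')
  [15] 8/18 → 2 ('de')
  [16] 18/13 → 0 ('')
  [17] 13/9 → 1 ('e')
  [18] 9/5 → 1 ('e')
  [19] 5/2 → 1 ('e')
  [20] 2/19 → 2 ('ef')
  [21] 19/21 → 0 ('')
  [22] 21/3 → 2 ('fb')
  [23] 3/12 → 1 ('f')
  [24] 12/20 → 1 ('f')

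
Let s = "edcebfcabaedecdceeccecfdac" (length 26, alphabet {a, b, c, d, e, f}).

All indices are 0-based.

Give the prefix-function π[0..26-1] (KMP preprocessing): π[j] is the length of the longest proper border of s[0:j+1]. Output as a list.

[0, 0, 0, 1, 0, 0, 0, 0, 0, 0, 1, 2, 1, 0, 0, 0, 1, 1, 0, 0, 1, 0, 0, 0, 0, 0]

π[0] = 0
j=1 s[j]='d': π[1]=0 (border '')
j=2 s[j]='c': π[2]=0 (border '')
j=3 s[j]='e': π[3]=1 (border 'e')
j=4 s[j]='b': k: 1→0; π[4]=0 (border '')
j=5 s[j]='f': π[5]=0 (border '')
j=6 s[j]='c': π[6]=0 (border '')
j=7 s[j]='a': π[7]=0 (border '')
j=8 s[j]='b': π[8]=0 (border '')
j=9 s[j]='a': π[9]=0 (border '')
j=10 s[j]='e': π[10]=1 (border 'e')
j=11 s[j]='d': π[11]=2 (border 'ed')
j=12 s[j]='e': k: 2→0; π[12]=1 (border 'e')
j=13 s[j]='c': k: 1→0; π[13]=0 (border '')
j=14 s[j]='d': π[14]=0 (border '')
j=15 s[j]='c': π[15]=0 (border '')
j=16 s[j]='e': π[16]=1 (border 'e')
j=17 s[j]='e': k: 1→0; π[17]=1 (border 'e')
j=18 s[j]='c': k: 1→0; π[18]=0 (border '')
j=19 s[j]='c': π[19]=0 (border '')
j=20 s[j]='e': π[20]=1 (border 'e')
j=21 s[j]='c': k: 1→0; π[21]=0 (border '')
j=22 s[j]='f': π[22]=0 (border '')
j=23 s[j]='d': π[23]=0 (border '')
j=24 s[j]='a': π[24]=0 (border '')
j=25 s[j]='c': π[25]=0 (border '')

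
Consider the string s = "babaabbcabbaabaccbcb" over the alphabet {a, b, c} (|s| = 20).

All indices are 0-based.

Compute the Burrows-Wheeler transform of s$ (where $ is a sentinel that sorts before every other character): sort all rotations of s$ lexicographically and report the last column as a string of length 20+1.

rank  rotation               last
    0  $babaabbcabbaabaccbcb  b
    1  aabaccbcb$babaabbcabb  b
    2  aabbcabbaabaccbcb$bab  b
    3  abaabbcabbaabaccbcb$b  b
    4  abaccbcb$babaabbcabba  a
    5  abbaabaccbcb$babaabbc  c
    6  abbcabbaabaccbcb$baba  a
    7  accbcb$babaabbcabbaab  b
    8  b$babaabbcabbaabaccbc  c
    9  baabaccbcb$babaabbcab  b
   10  baabbcabbaabaccbcb$ba  a
   11  babaabbcabbaabaccbcb$  $
   12  baccbcb$babaabbcabbaa  a
   13  bbaabaccbcb$babaabbca  a
   14  bbcabbaabaccbcb$babaa  a
   15  bcabbaabaccbcb$babaab  b
   16  bcb$babaabbcabbaabacc  c
   17  cabbaabaccbcb$babaabb  b
   18  cb$babaabbcabbaabaccb  b
   19  cbcb$babaabbcabbaabac  c
   20  ccbcb$babaabbcabbaaba  a

bbbbacabcba$aaabcbbca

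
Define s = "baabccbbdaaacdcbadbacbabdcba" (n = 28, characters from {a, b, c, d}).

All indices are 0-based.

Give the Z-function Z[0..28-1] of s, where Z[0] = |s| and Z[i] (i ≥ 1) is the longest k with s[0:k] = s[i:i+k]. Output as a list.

[28, 0, 0, 1, 0, 0, 1, 1, 0, 0, 0, 0, 0, 0, 0, 2, 0, 0, 2, 0, 0, 2, 0, 1, 0, 0, 2, 0]

Z[0]=28
i=1: fresh scan; Z[1]=0
i=2: fresh scan; Z[2]=0
i=3: fresh scan; Z[3]=1 grow→box=[3,4)
i=4: fresh scan; Z[4]=0
i=5: fresh scan; Z[5]=0
i=6: fresh scan; Z[6]=1 grow→box=[6,7)
i=7: fresh scan; Z[7]=1 grow→box=[7,8)
i=8: fresh scan; Z[8]=0
i=9: fresh scan; Z[9]=0
i=10: fresh scan; Z[10]=0
i=11: fresh scan; Z[11]=0
i=12: fresh scan; Z[12]=0
i=13: fresh scan; Z[13]=0
i=14: fresh scan; Z[14]=0
i=15: fresh scan; Z[15]=2 grow→box=[15,17)
i=16: min(r-i=1, Z[1]=0)=0; Z[16]=0
i=17: fresh scan; Z[17]=0
i=18: fresh scan; Z[18]=2 grow→box=[18,20)
i=19: min(r-i=1, Z[1]=0)=0; Z[19]=0
i=20: fresh scan; Z[20]=0
i=21: fresh scan; Z[21]=2 grow→box=[21,23)
i=22: min(r-i=1, Z[1]=0)=0; Z[22]=0
i=23: fresh scan; Z[23]=1 grow→box=[23,24)
i=24: fresh scan; Z[24]=0
i=25: fresh scan; Z[25]=0
i=26: fresh scan; Z[26]=2 grow→box=[26,28)
i=27: min(r-i=1, Z[1]=0)=0; Z[27]=0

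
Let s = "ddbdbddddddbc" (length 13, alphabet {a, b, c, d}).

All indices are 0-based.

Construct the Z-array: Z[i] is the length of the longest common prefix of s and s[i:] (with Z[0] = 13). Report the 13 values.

Z[0]=13
i=1: i≥r, start 0; Z[1]=1 scan→box=[1,2)
i=2: i≥r, start 0; Z[2]=0
i=3: i≥r, start 0; Z[3]=1 scan→box=[3,4)
i=4: i≥r, start 0; Z[4]=0
i=5: i≥r, start 0; Z[5]=2 scan→box=[5,7)
i=6: min(r-i=1, Z[1]=1)=1; Z[6]=2 scan→box=[6,8)
i=7: min(r-i=1, Z[1]=1)=1; Z[7]=2 scan→box=[7,9)
i=8: min(r-i=1, Z[1]=1)=1; Z[8]=2 scan→box=[8,10)
i=9: min(r-i=1, Z[1]=1)=1; Z[9]=3 scan→box=[9,12)
i=10: min(r-i=2, Z[1]=1)=1; Z[10]=1
i=11: min(r-i=1, Z[2]=0)=0; Z[11]=0
i=12: i≥r, start 0; Z[12]=0

[13, 1, 0, 1, 0, 2, 2, 2, 2, 3, 1, 0, 0]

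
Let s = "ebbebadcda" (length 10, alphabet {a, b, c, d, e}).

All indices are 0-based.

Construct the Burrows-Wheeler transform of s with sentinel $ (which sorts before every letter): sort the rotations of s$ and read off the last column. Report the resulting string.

adbeebdcab$

rank  rotation     last
    0  $ebbebadcda  a
    1  a$ebbebadcd  d
    2  adcda$ebbeb  b
    3  badcda$ebbe  e
    4  bbebadcda$e  e
    5  bebadcda$eb  b
    6  cda$ebbebad  d
    7  da$ebbebadc  c
    8  dcda$ebbeba  a
    9  ebadcda$ebb  b
   10  ebbebadcda$  $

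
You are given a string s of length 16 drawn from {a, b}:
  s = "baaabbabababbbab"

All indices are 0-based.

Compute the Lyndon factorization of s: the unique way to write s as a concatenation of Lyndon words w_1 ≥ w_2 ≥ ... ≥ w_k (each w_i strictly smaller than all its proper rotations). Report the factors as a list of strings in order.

emit factor 1: 'b' (i=0, period=1)
emit factor 2: 'aaabbabababbbab' (i=1, period=15)

["b", "aaabbabababbbab"]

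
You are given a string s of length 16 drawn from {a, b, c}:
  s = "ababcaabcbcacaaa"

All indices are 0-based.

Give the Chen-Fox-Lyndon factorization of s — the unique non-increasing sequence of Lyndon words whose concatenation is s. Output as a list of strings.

["ababc", "aabcbcac", "a", "a", "a"]

emit factor 1: 'ababc' (i=0, period=5)
emit factor 2: 'aabcbcac' (i=5, period=8)
emit factor 3: 'a' (i=13, period=1)
emit factor 4: 'a' (i=14, period=1)
emit factor 5: 'a' (i=15, period=1)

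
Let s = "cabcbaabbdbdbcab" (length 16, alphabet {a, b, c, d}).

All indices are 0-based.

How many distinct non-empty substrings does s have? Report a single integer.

116

rank→(start, suffix):
  0 → (5, 'aabbdbdbcab')
  1 → (14, 'ab')
  2 → (6, 'abbdbdbcab')
  3 → (1, 'abcbaabbdbdbcab')
  4 → (15, 'b')
  5 → (4, 'baabbdbdbcab')
  6 → (7, 'bbdbdbcab')
  7 → (12, 'bcab')
  8 → (2, 'bcbaabbdbdbcab')
  9 → (10, 'bdbcab')
  10 → (8, 'bdbdbcab')
  11 → (13, 'cab')
  12 → (0, 'cabcbaabbdbdbcab')
  13 → (3, 'cbaabbdbdbcab')
  14 → (11, 'dbcab')
  15 → (9, 'dbdbcab')

SA = [5, 14, 6, 1, 15, 4, 7, 12, 2, 10, 8, 13, 0, 3, 11, 9]
rank  pair      lcp
   1  s[5:],s[14:]  1  'a'
   2  s[14:],s[6:]  2  'ab'
   3  s[6:],s[1:]  2  'ab'
   4  s[1:],s[15:]  0  ''
   5  s[15:],s[4:]  1  'b'
   6  s[4:],s[7:]  1  'b'
   7  s[7:],s[12:]  1  'b'
   8  s[12:],s[2:]  2  'bc'
   9  s[2:],s[10:]  1  'b'
  10  s[10:],s[8:]  3  'bdb'
  11  s[8:],s[13:]  0  ''
  12  s[13:],s[0:]  3  'cab'
  13  s[0:],s[3:]  1  'c'
  14  s[3:],s[11:]  0  ''
  15  s[11:],s[9:]  2  'db'

n(n+1)/2 = 16·17/2 = 136
Σ LCP = 0 + 1 + 2 + 2 + 0 + 1 + 1 + 1 + 2 + 1 + 3 + 0 + 3 + 1 + 0 + 2 = 20
distinct = 136 − 20 = 116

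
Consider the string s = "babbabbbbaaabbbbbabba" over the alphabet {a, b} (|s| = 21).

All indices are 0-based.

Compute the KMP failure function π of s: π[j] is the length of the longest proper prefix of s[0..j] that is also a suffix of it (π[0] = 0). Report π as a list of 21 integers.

[0, 0, 1, 1, 2, 3, 4, 1, 1, 2, 0, 0, 1, 1, 1, 1, 1, 2, 3, 4, 5]

π[0] = 0
j=1 s[j]='a': π[1]=0 (border '')
j=2 s[j]='b': π[2]=1 (border 'b')
j=3 s[j]='b': k: 1→0; π[3]=1 (border 'b')
j=4 s[j]='a': π[4]=2 (border 'ba')
j=5 s[j]='b': π[5]=3 (border 'bab')
j=6 s[j]='b': π[6]=4 (border 'babb')
j=7 s[j]='b': k: 4→1→0; π[7]=1 (border 'b')
j=8 s[j]='b': k: 1→0; π[8]=1 (border 'b')
j=9 s[j]='a': π[9]=2 (border 'ba')
j=10 s[j]='a': k: 2→0; π[10]=0 (border '')
j=11 s[j]='a': π[11]=0 (border '')
j=12 s[j]='b': π[12]=1 (border 'b')
j=13 s[j]='b': k: 1→0; π[13]=1 (border 'b')
j=14 s[j]='b': k: 1→0; π[14]=1 (border 'b')
j=15 s[j]='b': k: 1→0; π[15]=1 (border 'b')
j=16 s[j]='b': k: 1→0; π[16]=1 (border 'b')
j=17 s[j]='a': π[17]=2 (border 'ba')
j=18 s[j]='b': π[18]=3 (border 'bab')
j=19 s[j]='b': π[19]=4 (border 'babb')
j=20 s[j]='a': π[20]=5 (border 'babba')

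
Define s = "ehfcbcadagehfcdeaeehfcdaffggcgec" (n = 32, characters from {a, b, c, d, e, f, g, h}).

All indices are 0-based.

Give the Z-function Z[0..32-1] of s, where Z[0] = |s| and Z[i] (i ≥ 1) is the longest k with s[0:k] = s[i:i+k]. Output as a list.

[32, 0, 0, 0, 0, 0, 0, 0, 0, 0, 4, 0, 0, 0, 0, 1, 0, 1, 4, 0, 0, 0, 0, 0, 0, 0, 0, 0, 0, 0, 1, 0]

Z[0]=32
i=1: outside box; Z[1]=0
i=2: outside box; Z[2]=0
i=3: outside box; Z[3]=0
i=4: outside box; Z[4]=0
i=5: outside box; Z[5]=0
i=6: outside box; Z[6]=0
i=7: outside box; Z[7]=0
i=8: outside box; Z[8]=0
i=9: outside box; Z[9]=0
i=10: outside box; Z[10]=4 extend→box=[10,14)
i=11: min(r-i=3, Z[1]=0)=0; Z[11]=0
i=12: min(r-i=2, Z[2]=0)=0; Z[12]=0
i=13: min(r-i=1, Z[3]=0)=0; Z[13]=0
i=14: outside box; Z[14]=0
i=15: outside box; Z[15]=1 extend→box=[15,16)
i=16: outside box; Z[16]=0
i=17: outside box; Z[17]=1 extend→box=[17,18)
i=18: outside box; Z[18]=4 extend→box=[18,22)
i=19: min(r-i=3, Z[1]=0)=0; Z[19]=0
i=20: min(r-i=2, Z[2]=0)=0; Z[20]=0
i=21: min(r-i=1, Z[3]=0)=0; Z[21]=0
i=22: outside box; Z[22]=0
i=23: outside box; Z[23]=0
i=24: outside box; Z[24]=0
i=25: outside box; Z[25]=0
i=26: outside box; Z[26]=0
i=27: outside box; Z[27]=0
i=28: outside box; Z[28]=0
i=29: outside box; Z[29]=0
i=30: outside box; Z[30]=1 extend→box=[30,31)
i=31: outside box; Z[31]=0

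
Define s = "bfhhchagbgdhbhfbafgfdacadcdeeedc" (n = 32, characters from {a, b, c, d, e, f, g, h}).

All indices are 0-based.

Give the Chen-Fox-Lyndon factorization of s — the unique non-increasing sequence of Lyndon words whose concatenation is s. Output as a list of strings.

["bfhhch", "agbgdhbhfb", "afgfd", "acadcdeeedc"]

emit factor 1: 'bfhhch' (i=0, period=6)
emit factor 2: 'agbgdhbhfb' (i=6, period=10)
emit factor 3: 'afgfd' (i=16, period=5)
emit factor 4: 'acadcdeeedc' (i=21, period=11)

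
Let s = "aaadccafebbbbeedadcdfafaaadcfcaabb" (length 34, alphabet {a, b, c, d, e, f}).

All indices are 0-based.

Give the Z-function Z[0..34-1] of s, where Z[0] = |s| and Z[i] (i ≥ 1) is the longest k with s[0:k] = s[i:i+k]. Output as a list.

[34, 2, 1, 0, 0, 0, 1, 0, 0, 0, 0, 0, 0, 0, 0, 0, 1, 0, 0, 0, 0, 1, 0, 5, 2, 1, 0, 0, 0, 0, 2, 1, 0, 0]

Z[0]=34
i=1: fresh scan; Z[1]=2 extend→box=[1,3)
i=2: min(r-i=1, Z[1]=2)=1; Z[2]=1
i=3: fresh scan; Z[3]=0
i=4: fresh scan; Z[4]=0
i=5: fresh scan; Z[5]=0
i=6: fresh scan; Z[6]=1 extend→box=[6,7)
i=7: fresh scan; Z[7]=0
i=8: fresh scan; Z[8]=0
i=9: fresh scan; Z[9]=0
i=10: fresh scan; Z[10]=0
i=11: fresh scan; Z[11]=0
i=12: fresh scan; Z[12]=0
i=13: fresh scan; Z[13]=0
i=14: fresh scan; Z[14]=0
i=15: fresh scan; Z[15]=0
i=16: fresh scan; Z[16]=1 extend→box=[16,17)
i=17: fresh scan; Z[17]=0
i=18: fresh scan; Z[18]=0
i=19: fresh scan; Z[19]=0
i=20: fresh scan; Z[20]=0
i=21: fresh scan; Z[21]=1 extend→box=[21,22)
i=22: fresh scan; Z[22]=0
i=23: fresh scan; Z[23]=5 extend→box=[23,28)
i=24: min(r-i=4, Z[1]=2)=2; Z[24]=2
i=25: min(r-i=3, Z[2]=1)=1; Z[25]=1
i=26: min(r-i=2, Z[3]=0)=0; Z[26]=0
i=27: min(r-i=1, Z[4]=0)=0; Z[27]=0
i=28: fresh scan; Z[28]=0
i=29: fresh scan; Z[29]=0
i=30: fresh scan; Z[30]=2 extend→box=[30,32)
i=31: min(r-i=1, Z[1]=2)=1; Z[31]=1
i=32: fresh scan; Z[32]=0
i=33: fresh scan; Z[33]=0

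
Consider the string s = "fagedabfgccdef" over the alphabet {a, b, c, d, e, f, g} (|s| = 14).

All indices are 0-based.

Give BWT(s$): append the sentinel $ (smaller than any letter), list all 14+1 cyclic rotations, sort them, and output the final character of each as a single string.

rank  rotation         last
    0  $fagedabfgccdef  f
    1  abfgccdef$faged  d
    2  agedabfgccdef$f  f
    3  bfgccdef$fageda  a
    4  ccdef$fagedabfg  g
    5  cdef$fagedabfgc  c
    6  dabfgccdef$fage  e
    7  def$fagedabfgcc  c
    8  edabfgccdef$fag  g
    9  ef$fagedabfgccd  d
   10  f$fagedabfgccde  e
   11  fagedabfgccdef$  $
   12  fgccdef$fagedab  b
   13  gccdef$fagedabf  f
   14  gedabfgccdef$fa  a

fdfagcecgde$bfa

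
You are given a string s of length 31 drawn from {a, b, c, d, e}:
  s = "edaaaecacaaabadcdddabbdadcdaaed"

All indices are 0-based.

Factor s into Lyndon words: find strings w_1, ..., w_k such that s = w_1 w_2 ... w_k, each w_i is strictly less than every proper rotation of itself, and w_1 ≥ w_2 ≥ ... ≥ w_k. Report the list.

["e", "d", "aaaecac", "aaabadcdddabbdadcdaaed"]

emit factor 1: 'e' (i=0, period=1)
emit factor 2: 'd' (i=1, period=1)
emit factor 3: 'aaaecac' (i=2, period=7)
emit factor 4: 'aaabadcdddabbdadcdaaed' (i=9, period=22)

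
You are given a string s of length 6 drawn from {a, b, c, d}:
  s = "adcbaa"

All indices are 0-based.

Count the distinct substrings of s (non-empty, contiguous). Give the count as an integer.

19

sorted suffixes:
  #0 SA[0]=5  'a'
  #1 SA[1]=4  'aa'
  #2 SA[2]=0  'adcbaa'
  #3 SA[3]=3  'baa'
  #4 SA[4]=2  'cbaa'
  #5 SA[5]=1  'dcbaa'

SA = [5, 4, 0, 3, 2, 1]
rank  pair      lcp
   1  s[5:],s[4:]  1  'a'
   2  s[4:],s[0:]  1  'a'
   3  s[0:],s[3:]  0  ''
   4  s[3:],s[2:]  0  ''
   5  s[2:],s[1:]  0  ''

n(n+1)/2 = 6·7/2 = 21
Σ LCP = 0 + 1 + 1 + 0 + 0 + 0 = 2
distinct = 21 − 2 = 19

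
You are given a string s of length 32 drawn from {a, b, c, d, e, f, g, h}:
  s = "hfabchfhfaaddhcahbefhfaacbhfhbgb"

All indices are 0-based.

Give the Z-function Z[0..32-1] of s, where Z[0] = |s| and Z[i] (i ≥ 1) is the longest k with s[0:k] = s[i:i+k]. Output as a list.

[32, 0, 0, 0, 0, 2, 0, 3, 0, 0, 0, 0, 0, 1, 0, 0, 1, 0, 0, 0, 3, 0, 0, 0, 0, 0, 2, 0, 1, 0, 0, 0]

Z[0]=32
i=1: fresh scan; Z[1]=0
i=2: fresh scan; Z[2]=0
i=3: fresh scan; Z[3]=0
i=4: fresh scan; Z[4]=0
i=5: fresh scan; Z[5]=2 grow→box=[5,7)
i=6: min(r-i=1, Z[1]=0)=0; Z[6]=0
i=7: fresh scan; Z[7]=3 grow→box=[7,10)
i=8: min(r-i=2, Z[1]=0)=0; Z[8]=0
i=9: min(r-i=1, Z[2]=0)=0; Z[9]=0
i=10: fresh scan; Z[10]=0
i=11: fresh scan; Z[11]=0
i=12: fresh scan; Z[12]=0
i=13: fresh scan; Z[13]=1 grow→box=[13,14)
i=14: fresh scan; Z[14]=0
i=15: fresh scan; Z[15]=0
i=16: fresh scan; Z[16]=1 grow→box=[16,17)
i=17: fresh scan; Z[17]=0
i=18: fresh scan; Z[18]=0
i=19: fresh scan; Z[19]=0
i=20: fresh scan; Z[20]=3 grow→box=[20,23)
i=21: min(r-i=2, Z[1]=0)=0; Z[21]=0
i=22: min(r-i=1, Z[2]=0)=0; Z[22]=0
i=23: fresh scan; Z[23]=0
i=24: fresh scan; Z[24]=0
i=25: fresh scan; Z[25]=0
i=26: fresh scan; Z[26]=2 grow→box=[26,28)
i=27: min(r-i=1, Z[1]=0)=0; Z[27]=0
i=28: fresh scan; Z[28]=1 grow→box=[28,29)
i=29: fresh scan; Z[29]=0
i=30: fresh scan; Z[30]=0
i=31: fresh scan; Z[31]=0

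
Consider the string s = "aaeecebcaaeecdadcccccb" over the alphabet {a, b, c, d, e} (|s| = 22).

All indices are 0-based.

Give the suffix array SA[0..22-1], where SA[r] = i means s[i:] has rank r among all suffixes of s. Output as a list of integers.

[8, 0, 14, 9, 1, 21, 6, 7, 20, 19, 18, 17, 16, 12, 4, 13, 15, 5, 11, 3, 10, 2]

rank | idx | suffix
   0 |   8 | aaeecdadcccccb
   1 |   0 | aaeecebcaaeecdadcccccb
   2 |  14 | adcccccb
   3 |   9 | aeecdadcccccb
   4 |   1 | aeecebcaaeecdadcccccb
   5 |  21 | b
   6 |   6 | bcaaeecdadcccccb
   7 |   7 | caaeecdadcccccb
   8 |  20 | cb
   9 |  19 | ccb
  10 |  18 | cccb
  11 |  17 | ccccb
  12 |  16 | cccccb
  13 |  12 | cdadcccccb
  14 |   4 | cebcaaeecdadcccccb
  15 |  13 | dadcccccb
  16 |  15 | dcccccb
  17 |   5 | ebcaaeecdadcccccb
  18 |  11 | ecdadcccccb
  19 |   3 | ecebcaaeecdadcccccb
  20 |  10 | eecdadcccccb
  21 |   2 | eecebcaaeecdadcccccb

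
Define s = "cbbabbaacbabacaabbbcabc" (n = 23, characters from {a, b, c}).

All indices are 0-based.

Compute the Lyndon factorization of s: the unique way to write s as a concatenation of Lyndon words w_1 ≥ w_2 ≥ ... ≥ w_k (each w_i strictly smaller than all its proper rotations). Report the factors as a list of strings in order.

emit factor 1: 'c' (i=0, period=1)
emit factor 2: 'b' (i=1, period=1)
emit factor 3: 'b' (i=2, period=1)
emit factor 4: 'abb' (i=3, period=3)
emit factor 5: 'aacbabac' (i=6, period=8)
emit factor 6: 'aabbbcabc' (i=14, period=9)

["c", "b", "b", "abb", "aacbabac", "aabbbcabc"]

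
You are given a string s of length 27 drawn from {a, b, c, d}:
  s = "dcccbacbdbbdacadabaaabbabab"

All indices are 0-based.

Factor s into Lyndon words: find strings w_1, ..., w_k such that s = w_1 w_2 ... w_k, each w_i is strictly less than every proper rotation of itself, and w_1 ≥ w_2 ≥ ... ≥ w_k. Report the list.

["d", "c", "c", "c", "b", "acbdbbd", "acad", "ab", "aaabbabab"]

emit factor 1: 'd' (i=0, period=1)
emit factor 2: 'c' (i=1, period=1)
emit factor 3: 'c' (i=2, period=1)
emit factor 4: 'c' (i=3, period=1)
emit factor 5: 'b' (i=4, period=1)
emit factor 6: 'acbdbbd' (i=5, period=7)
emit factor 7: 'acad' (i=12, period=4)
emit factor 8: 'ab' (i=16, period=2)
emit factor 9: 'aaabbabab' (i=18, period=9)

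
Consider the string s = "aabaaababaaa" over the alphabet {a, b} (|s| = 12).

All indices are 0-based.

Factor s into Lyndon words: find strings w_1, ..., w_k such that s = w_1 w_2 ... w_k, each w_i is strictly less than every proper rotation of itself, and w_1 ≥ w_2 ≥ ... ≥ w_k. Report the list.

["aab", "aaabab", "a", "a", "a"]

emit factor 1: 'aab' (i=0, period=3)
emit factor 2: 'aaabab' (i=3, period=6)
emit factor 3: 'a' (i=9, period=1)
emit factor 4: 'a' (i=10, period=1)
emit factor 5: 'a' (i=11, period=1)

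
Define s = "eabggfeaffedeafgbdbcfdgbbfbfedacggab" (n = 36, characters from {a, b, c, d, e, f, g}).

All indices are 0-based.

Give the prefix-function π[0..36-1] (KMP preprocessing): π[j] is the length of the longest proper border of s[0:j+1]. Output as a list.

π[0] = 0
j=1 s[j]='a': π[1]=0 (border '')
j=2 s[j]='b': π[2]=0 (border '')
j=3 s[j]='g': π[3]=0 (border '')
j=4 s[j]='g': π[4]=0 (border '')
j=5 s[j]='f': π[5]=0 (border '')
j=6 s[j]='e': π[6]=1 (border 'e')
j=7 s[j]='a': π[7]=2 (border 'ea')
j=8 s[j]='f': k: 2→0; π[8]=0 (border '')
j=9 s[j]='f': π[9]=0 (border '')
j=10 s[j]='e': π[10]=1 (border 'e')
j=11 s[j]='d': k: 1→0; π[11]=0 (border '')
j=12 s[j]='e': π[12]=1 (border 'e')
j=13 s[j]='a': π[13]=2 (border 'ea')
j=14 s[j]='f': k: 2→0; π[14]=0 (border '')
j=15 s[j]='g': π[15]=0 (border '')
j=16 s[j]='b': π[16]=0 (border '')
j=17 s[j]='d': π[17]=0 (border '')
j=18 s[j]='b': π[18]=0 (border '')
j=19 s[j]='c': π[19]=0 (border '')
j=20 s[j]='f': π[20]=0 (border '')
j=21 s[j]='d': π[21]=0 (border '')
j=22 s[j]='g': π[22]=0 (border '')
j=23 s[j]='b': π[23]=0 (border '')
j=24 s[j]='b': π[24]=0 (border '')
j=25 s[j]='f': π[25]=0 (border '')
j=26 s[j]='b': π[26]=0 (border '')
j=27 s[j]='f': π[27]=0 (border '')
j=28 s[j]='e': π[28]=1 (border 'e')
j=29 s[j]='d': k: 1→0; π[29]=0 (border '')
j=30 s[j]='a': π[30]=0 (border '')
j=31 s[j]='c': π[31]=0 (border '')
j=32 s[j]='g': π[32]=0 (border '')
j=33 s[j]='g': π[33]=0 (border '')
j=34 s[j]='a': π[34]=0 (border '')
j=35 s[j]='b': π[35]=0 (border '')

[0, 0, 0, 0, 0, 0, 1, 2, 0, 0, 1, 0, 1, 2, 0, 0, 0, 0, 0, 0, 0, 0, 0, 0, 0, 0, 0, 0, 1, 0, 0, 0, 0, 0, 0, 0]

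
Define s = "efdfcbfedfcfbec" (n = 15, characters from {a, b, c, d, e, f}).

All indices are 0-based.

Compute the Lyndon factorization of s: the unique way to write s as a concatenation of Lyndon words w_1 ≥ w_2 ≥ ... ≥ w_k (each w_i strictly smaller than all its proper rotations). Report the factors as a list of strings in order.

["ef", "df", "c", "bfedfcf", "bec"]

emit factor 1: 'ef' (i=0, period=2)
emit factor 2: 'df' (i=2, period=2)
emit factor 3: 'c' (i=4, period=1)
emit factor 4: 'bfedfcf' (i=5, period=7)
emit factor 5: 'bec' (i=12, period=3)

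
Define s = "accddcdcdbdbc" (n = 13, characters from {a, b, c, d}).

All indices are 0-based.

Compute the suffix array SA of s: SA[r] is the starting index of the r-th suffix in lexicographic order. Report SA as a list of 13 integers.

rank→(start, suffix):
  0 → (0, 'accddcdcdbdbc')
  1 → (11, 'bc')
  2 → (9, 'bdbc')
  3 → (12, 'c')
  4 → (1, 'ccddcdcdbdbc')
  5 → (7, 'cdbdbc')
  6 → (5, 'cdcdbdbc')
  7 → (2, 'cddcdcdbdbc')
  8 → (10, 'dbc')
  9 → (8, 'dbdbc')
  10 → (6, 'dcdbdbc')
  11 → (4, 'dcdcdbdbc')
  12 → (3, 'ddcdcdbdbc')

[0, 11, 9, 12, 1, 7, 5, 2, 10, 8, 6, 4, 3]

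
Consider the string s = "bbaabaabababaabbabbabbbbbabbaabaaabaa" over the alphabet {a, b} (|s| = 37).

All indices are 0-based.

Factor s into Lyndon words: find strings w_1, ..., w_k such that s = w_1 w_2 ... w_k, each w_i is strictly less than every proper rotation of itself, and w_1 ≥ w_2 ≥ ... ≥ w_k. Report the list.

emit factor 1: 'b' (i=0, period=1)
emit factor 2: 'b' (i=1, period=1)
emit factor 3: 'aabaabababaabbabbabbbbbabb' (i=2, period=26)
emit factor 4: 'aab' (i=28, period=3)
emit factor 5: 'aaab' (i=31, period=4)
emit factor 6: 'a' (i=35, period=1)
emit factor 7: 'a' (i=36, period=1)

["b", "b", "aabaabababaabbabbabbbbbabb", "aab", "aaab", "a", "a"]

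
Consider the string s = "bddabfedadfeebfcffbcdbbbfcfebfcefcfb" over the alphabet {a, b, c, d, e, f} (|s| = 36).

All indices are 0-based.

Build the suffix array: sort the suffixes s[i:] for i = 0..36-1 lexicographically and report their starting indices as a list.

sorted suffixes:
  #0 SA[0]=3  'abfedadfeebfcffbcdbbbfcfebfcefcfb'
  #1 SA[1]=8  'adfeebfcffbcdbbbfcfebfcefcfb'
  #2 SA[2]=35  'b'
  #3 SA[3]=21  'bbbfcfebfcefcfb'
  #4 SA[4]=22  'bbfcfebfcefcfb'
  #5 SA[5]=18  'bcdbbbfcfebfcefcfb'
  #6 SA[6]=0  'bddabfedadfeebfcffbcdbbbfcfebfcefcfb'
  #7 SA[7]=28  'bfcefcfb'
  #8 SA[8]=23  'bfcfebfcefcfb'
  #9 SA[9]=13  'bfcffbcdbbbfcfebfcefcfb'
  #10 SA[10]=4  'bfedadfeebfcffbcdbbbfcfebfcefcfb'
  #11 SA[11]=19  'cdbbbfcfebfcefcfb'
  #12 SA[12]=30  'cefcfb'
  #13 SA[13]=33  'cfb'
  #14 SA[14]=25  'cfebfcefcfb'
  #15 SA[15]=15  'cffbcdbbbfcfebfcefcfb'
  #16 SA[16]=2  'dabfedadfeebfcffbcdbbbfcfebfcefcfb'
  #17 SA[17]=7  'dadfeebfcffbcdbbbfcfebfcefcfb'
  #18 SA[18]=20  'dbbbfcfebfcefcfb'
  #19 SA[19]=1  'ddabfedadfeebfcffbcdbbbfcfebfcefcfb'
  #20 SA[20]=9  'dfeebfcffbcdbbbfcfebfcefcfb'
  #21 SA[21]=27  'ebfcefcfb'
  #22 SA[22]=12  'ebfcffbcdbbbfcfebfcefcfb'
  #23 SA[23]=6  'edadfeebfcffbcdbbbfcfebfcefcfb'
  #24 SA[24]=11  'eebfcffbcdbbbfcfebfcefcfb'
  #25 SA[25]=31  'efcfb'
  #26 SA[26]=34  'fb'
  #27 SA[27]=17  'fbcdbbbfcfebfcefcfb'
  #28 SA[28]=29  'fcefcfb'
  #29 SA[29]=32  'fcfb'
  #30 SA[30]=24  'fcfebfcefcfb'
  #31 SA[31]=14  'fcffbcdbbbfcfebfcefcfb'
  #32 SA[32]=26  'febfcefcfb'
  #33 SA[33]=5  'fedadfeebfcffbcdbbbfcfebfcefcfb'
  #34 SA[34]=10  'feebfcffbcdbbbfcfebfcefcfb'
  #35 SA[35]=16  'ffbcdbbbfcfebfcefcfb'

[3, 8, 35, 21, 22, 18, 0, 28, 23, 13, 4, 19, 30, 33, 25, 15, 2, 7, 20, 1, 9, 27, 12, 6, 11, 31, 34, 17, 29, 32, 24, 14, 26, 5, 10, 16]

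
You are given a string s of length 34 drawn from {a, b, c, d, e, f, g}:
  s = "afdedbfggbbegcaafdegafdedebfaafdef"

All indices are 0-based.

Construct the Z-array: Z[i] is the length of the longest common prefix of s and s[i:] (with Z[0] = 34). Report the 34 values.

[34, 0, 0, 0, 0, 0, 0, 0, 0, 0, 0, 0, 0, 0, 1, 4, 0, 0, 0, 0, 5, 0, 0, 0, 0, 0, 0, 0, 1, 4, 0, 0, 0, 0]

Z[0]=34
i=1: i≥r, start 0; Z[1]=0
i=2: i≥r, start 0; Z[2]=0
i=3: i≥r, start 0; Z[3]=0
i=4: i≥r, start 0; Z[4]=0
i=5: i≥r, start 0; Z[5]=0
i=6: i≥r, start 0; Z[6]=0
i=7: i≥r, start 0; Z[7]=0
i=8: i≥r, start 0; Z[8]=0
i=9: i≥r, start 0; Z[9]=0
i=10: i≥r, start 0; Z[10]=0
i=11: i≥r, start 0; Z[11]=0
i=12: i≥r, start 0; Z[12]=0
i=13: i≥r, start 0; Z[13]=0
i=14: i≥r, start 0; Z[14]=1 scan→box=[14,15)
i=15: i≥r, start 0; Z[15]=4 scan→box=[15,19)
i=16: min(r-i=3, Z[1]=0)=0; Z[16]=0
i=17: min(r-i=2, Z[2]=0)=0; Z[17]=0
i=18: min(r-i=1, Z[3]=0)=0; Z[18]=0
i=19: i≥r, start 0; Z[19]=0
i=20: i≥r, start 0; Z[20]=5 scan→box=[20,25)
i=21: min(r-i=4, Z[1]=0)=0; Z[21]=0
i=22: min(r-i=3, Z[2]=0)=0; Z[22]=0
i=23: min(r-i=2, Z[3]=0)=0; Z[23]=0
i=24: min(r-i=1, Z[4]=0)=0; Z[24]=0
i=25: i≥r, start 0; Z[25]=0
i=26: i≥r, start 0; Z[26]=0
i=27: i≥r, start 0; Z[27]=0
i=28: i≥r, start 0; Z[28]=1 scan→box=[28,29)
i=29: i≥r, start 0; Z[29]=4 scan→box=[29,33)
i=30: min(r-i=3, Z[1]=0)=0; Z[30]=0
i=31: min(r-i=2, Z[2]=0)=0; Z[31]=0
i=32: min(r-i=1, Z[3]=0)=0; Z[32]=0
i=33: i≥r, start 0; Z[33]=0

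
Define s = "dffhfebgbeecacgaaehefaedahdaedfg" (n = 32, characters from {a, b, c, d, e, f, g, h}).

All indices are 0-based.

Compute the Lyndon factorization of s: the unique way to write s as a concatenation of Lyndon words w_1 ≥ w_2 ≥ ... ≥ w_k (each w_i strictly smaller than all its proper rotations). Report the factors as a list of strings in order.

emit factor 1: 'dffhfe' (i=0, period=6)
emit factor 2: 'bg' (i=6, period=2)
emit factor 3: 'beec' (i=8, period=4)
emit factor 4: 'acg' (i=12, period=3)
emit factor 5: 'aaehefaedahdaedfg' (i=15, period=17)

["dffhfe", "bg", "beec", "acg", "aaehefaedahdaedfg"]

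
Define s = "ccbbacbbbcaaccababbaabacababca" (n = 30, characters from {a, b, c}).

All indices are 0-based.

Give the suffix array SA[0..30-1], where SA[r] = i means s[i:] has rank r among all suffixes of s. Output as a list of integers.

[29, 19, 10, 14, 24, 20, 16, 26, 22, 4, 11, 18, 15, 25, 21, 3, 17, 2, 6, 7, 27, 8, 28, 9, 13, 23, 1, 5, 12, 0]

sorted suffixes:
  #0 SA[0]=29  'a'
  #1 SA[1]=19  'aabacababca'
  #2 SA[2]=10  'aaccababbaabacababca'
  #3 SA[3]=14  'ababbaabacababca'
  #4 SA[4]=24  'ababca'
  #5 SA[5]=20  'abacababca'
  #6 SA[6]=16  'abbaabacababca'
  #7 SA[7]=26  'abca'
  #8 SA[8]=22  'acababca'
  #9 SA[9]=4  'acbbbcaaccababbaabacababca'
  #10 SA[10]=11  'accababbaabacababca'
  #11 SA[11]=18  'baabacababca'
  #12 SA[12]=15  'babbaabacababca'
  #13 SA[13]=25  'babca'
  #14 SA[14]=21  'bacababca'
  #15 SA[15]=3  'bacbbbcaaccababbaabacababca'
  #16 SA[16]=17  'bbaabacababca'
  #17 SA[17]=2  'bbacbbbcaaccababbaabacababca'
  #18 SA[18]=6  'bbbcaaccababbaabacababca'
  #19 SA[19]=7  'bbcaaccababbaabacababca'
  #20 SA[20]=27  'bca'
  #21 SA[21]=8  'bcaaccababbaabacababca'
  #22 SA[22]=28  'ca'
  #23 SA[23]=9  'caaccababbaabacababca'
  #24 SA[24]=13  'cababbaabacababca'
  #25 SA[25]=23  'cababca'
  #26 SA[26]=1  'cbbacbbbcaaccababbaabacababca'
  #27 SA[27]=5  'cbbbcaaccababbaabacababca'
  #28 SA[28]=12  'ccababbaabacababca'
  #29 SA[29]=0  'ccbbacbbbcaaccababbaabacababca'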